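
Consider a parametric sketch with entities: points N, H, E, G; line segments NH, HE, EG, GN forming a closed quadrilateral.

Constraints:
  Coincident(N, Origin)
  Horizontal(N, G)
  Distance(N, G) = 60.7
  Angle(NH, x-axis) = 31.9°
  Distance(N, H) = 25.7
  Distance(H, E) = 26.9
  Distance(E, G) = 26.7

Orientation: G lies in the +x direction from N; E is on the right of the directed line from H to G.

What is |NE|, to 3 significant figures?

37.0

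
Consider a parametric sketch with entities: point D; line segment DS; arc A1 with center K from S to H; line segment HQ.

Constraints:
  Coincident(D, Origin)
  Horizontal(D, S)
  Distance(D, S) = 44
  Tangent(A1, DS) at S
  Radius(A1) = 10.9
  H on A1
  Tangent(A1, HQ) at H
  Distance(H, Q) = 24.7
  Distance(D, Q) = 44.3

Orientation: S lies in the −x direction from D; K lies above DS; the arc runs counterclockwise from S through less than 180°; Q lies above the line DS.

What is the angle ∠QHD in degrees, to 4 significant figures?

95.54°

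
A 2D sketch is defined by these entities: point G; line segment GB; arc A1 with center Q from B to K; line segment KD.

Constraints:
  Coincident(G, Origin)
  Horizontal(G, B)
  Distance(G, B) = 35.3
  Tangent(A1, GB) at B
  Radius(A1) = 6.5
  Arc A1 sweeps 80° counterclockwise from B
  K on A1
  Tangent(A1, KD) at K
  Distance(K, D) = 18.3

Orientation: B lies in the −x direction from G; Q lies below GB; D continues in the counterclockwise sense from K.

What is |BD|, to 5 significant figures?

25.278

On A1, B sits at bearing 90° from Q; an 80° counterclockwise sweep puts K at bearing 170°, so K = Q + 6.5·(cos 170°, sin 170°) = (-41.701, -5.3713). Tangency of A1 to KD means the radius QK is perpendicular to KD, so KD runs along (−sin 170°, cos 170°); with |KD| = 18.3, D = (-44.879, -23.393). Then |BD| = |D − B| = 25.278.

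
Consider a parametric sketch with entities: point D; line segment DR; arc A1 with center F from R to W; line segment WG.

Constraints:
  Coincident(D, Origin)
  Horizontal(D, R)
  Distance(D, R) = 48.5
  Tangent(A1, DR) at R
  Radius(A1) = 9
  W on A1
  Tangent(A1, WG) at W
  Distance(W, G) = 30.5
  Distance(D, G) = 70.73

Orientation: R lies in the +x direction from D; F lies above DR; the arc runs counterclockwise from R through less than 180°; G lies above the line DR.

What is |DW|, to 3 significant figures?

58.1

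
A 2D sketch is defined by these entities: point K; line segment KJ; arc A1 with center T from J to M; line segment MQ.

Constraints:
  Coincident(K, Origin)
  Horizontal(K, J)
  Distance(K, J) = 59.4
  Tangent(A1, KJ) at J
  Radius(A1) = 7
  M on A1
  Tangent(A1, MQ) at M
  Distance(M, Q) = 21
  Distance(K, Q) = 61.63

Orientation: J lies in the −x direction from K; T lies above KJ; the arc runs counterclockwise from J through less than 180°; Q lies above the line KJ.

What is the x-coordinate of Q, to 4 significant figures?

-54.59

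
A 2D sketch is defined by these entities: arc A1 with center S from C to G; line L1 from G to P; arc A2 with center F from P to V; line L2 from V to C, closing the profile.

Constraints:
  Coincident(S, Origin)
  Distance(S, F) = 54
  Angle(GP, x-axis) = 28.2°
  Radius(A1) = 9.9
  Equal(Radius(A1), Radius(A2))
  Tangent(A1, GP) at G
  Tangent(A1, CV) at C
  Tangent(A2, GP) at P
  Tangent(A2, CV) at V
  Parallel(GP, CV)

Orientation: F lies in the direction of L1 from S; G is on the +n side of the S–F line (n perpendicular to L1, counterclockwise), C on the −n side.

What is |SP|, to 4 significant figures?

54.90

The slot axis is L1's direction at 28.2°, so u = (cos 28.2°, sin 28.2°) = (0.8813, 0.4726) and n = (−sin 28.2°, cos 28.2°) = (-0.4726, 0.8813). S is at the origin and F lies 54.0 along u from S, so F = 54.0·u = (47.59, 25.52). Tangency of A1 to both parallel lines with radius 9.9 puts G and C at S ± 9.9·n: G = (-4.678, 8.725), C = (4.678, -8.725). Equal radii place P and V the same way about F: P = F + 9.9·n = (42.91, 34.24), V = F − 9.9·n = (52.27, 16.79). Then |SP| = |P − S| = 54.90.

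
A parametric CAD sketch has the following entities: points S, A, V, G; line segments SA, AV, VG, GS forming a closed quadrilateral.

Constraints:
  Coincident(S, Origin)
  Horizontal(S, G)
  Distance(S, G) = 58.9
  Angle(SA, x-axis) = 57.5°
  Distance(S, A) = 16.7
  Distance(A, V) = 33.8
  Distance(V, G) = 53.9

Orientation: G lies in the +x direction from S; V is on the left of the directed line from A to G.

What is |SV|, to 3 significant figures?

50.5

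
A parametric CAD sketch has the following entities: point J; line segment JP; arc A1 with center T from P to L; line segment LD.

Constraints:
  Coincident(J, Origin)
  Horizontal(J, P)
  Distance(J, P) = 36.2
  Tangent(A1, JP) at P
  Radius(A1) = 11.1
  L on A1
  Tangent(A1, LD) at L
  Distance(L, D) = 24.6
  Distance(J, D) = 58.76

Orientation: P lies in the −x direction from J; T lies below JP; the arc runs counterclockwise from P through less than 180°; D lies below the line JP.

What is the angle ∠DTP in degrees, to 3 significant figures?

158°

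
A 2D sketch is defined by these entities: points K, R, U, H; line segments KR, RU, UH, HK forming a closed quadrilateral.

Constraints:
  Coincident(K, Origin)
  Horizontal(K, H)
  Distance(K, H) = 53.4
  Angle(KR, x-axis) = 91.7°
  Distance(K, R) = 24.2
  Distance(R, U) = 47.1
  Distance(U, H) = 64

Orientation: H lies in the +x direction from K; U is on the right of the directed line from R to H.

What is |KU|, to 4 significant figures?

23.47

Checks: |RU| = 47.10 ✓; |UH| = 64.00 ✓.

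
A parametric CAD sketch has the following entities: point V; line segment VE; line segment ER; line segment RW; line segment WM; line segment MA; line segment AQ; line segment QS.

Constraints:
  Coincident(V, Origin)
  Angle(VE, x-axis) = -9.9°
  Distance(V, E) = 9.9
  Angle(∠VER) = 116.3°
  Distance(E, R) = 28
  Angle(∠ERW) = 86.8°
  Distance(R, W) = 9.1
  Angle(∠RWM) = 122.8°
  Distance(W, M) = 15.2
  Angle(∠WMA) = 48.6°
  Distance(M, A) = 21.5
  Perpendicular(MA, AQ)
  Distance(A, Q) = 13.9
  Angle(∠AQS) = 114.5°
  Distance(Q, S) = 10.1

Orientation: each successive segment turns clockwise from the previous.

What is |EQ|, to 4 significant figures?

32.32

V is at the origin; VE runs at -9.9° with length 9.9, so E = (9.753, -1.702). ∠VER = 116.3° gives ER at -73.60° from the x-axis; with |ER| = 28.0, R = (17.66, -28.56). ∠ERW = 86.8° gives RW at -166.8° from the x-axis; with |RW| = 9.1, W = (8.799, -30.64). ∠RWM = 122.8° gives WM at 136.0° from the x-axis; with |WM| = 15.2, M = (-2.135, -20.08). ∠WMA = 48.6° gives MA at 4.600° from the x-axis; with |MA| = 21.5, A = (19.30, -18.36). The perpendicularity gives AQ at right angles to MA, so AQ runs at -85.40°; with |AQ| = 13.9, Q = (20.41, -32.21). Then |EQ| = |Q − E| = 32.32.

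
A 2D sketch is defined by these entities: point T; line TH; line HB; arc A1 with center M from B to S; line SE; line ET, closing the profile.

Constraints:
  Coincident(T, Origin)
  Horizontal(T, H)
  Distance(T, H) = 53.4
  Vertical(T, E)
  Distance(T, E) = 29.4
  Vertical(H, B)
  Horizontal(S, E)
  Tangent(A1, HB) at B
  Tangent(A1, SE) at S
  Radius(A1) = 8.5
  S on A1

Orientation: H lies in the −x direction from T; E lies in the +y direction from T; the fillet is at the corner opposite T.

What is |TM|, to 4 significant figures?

49.53

T is at the origin; TH is horizontal with |TH| = 53.4 and H on the −x side, so H = (-53.40, 0.000). TE is vertical with |TE| = 29.4 and E on the +y side, so E = (0.000, 29.40). The virtual corner opposite T is at (-53.40, 29.40). Since A1 is tangent to HB there, MB ⟂ HB and A1 meets SE tangentially, so MS is at right angles to SE, with radius 8.5, so the center M sits 8.5 in from both sides at M = (-44.90, 20.90). Then |TM| = |M − T| = 49.53.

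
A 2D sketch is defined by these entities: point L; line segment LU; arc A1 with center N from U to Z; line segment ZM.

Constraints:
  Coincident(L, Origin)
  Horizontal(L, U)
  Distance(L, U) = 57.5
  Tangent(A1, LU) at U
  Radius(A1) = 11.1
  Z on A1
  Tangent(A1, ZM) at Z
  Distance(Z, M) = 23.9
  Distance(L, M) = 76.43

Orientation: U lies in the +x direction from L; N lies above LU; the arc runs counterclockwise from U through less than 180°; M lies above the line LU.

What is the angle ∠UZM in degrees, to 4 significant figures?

134.0°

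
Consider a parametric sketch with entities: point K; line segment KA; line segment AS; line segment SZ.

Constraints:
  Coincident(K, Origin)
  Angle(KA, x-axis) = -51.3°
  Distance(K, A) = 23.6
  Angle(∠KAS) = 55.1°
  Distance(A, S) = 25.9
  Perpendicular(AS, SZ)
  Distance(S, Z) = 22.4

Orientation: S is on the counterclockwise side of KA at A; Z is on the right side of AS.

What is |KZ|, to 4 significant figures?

43.56

∠KAS = 55.1°, so AS runs at -51.3° + (180° − 55.1°) = 73.60° from the x-axis; with |AS| = 25.9, S = A + 25.9·(cos 73.60°, sin 73.60°) = (22.07, 6.428). AS ⟂ SZ; with |SZ| = 22.4 on the right of AS, Z = S + 22.4·(0.9593, -0.2823) = (43.56, 0.1036). Then |KZ| = |Z − K| = 43.56.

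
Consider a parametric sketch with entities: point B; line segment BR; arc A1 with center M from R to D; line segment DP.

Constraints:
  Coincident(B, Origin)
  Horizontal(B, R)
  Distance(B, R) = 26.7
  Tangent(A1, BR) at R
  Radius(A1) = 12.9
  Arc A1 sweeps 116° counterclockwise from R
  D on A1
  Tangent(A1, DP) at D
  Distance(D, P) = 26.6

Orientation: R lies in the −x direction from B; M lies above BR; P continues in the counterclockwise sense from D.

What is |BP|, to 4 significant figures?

50.19

B is at the origin; B and R share the same y with |BR| = 26.7 and R on the −x side, so R = (-26.70, 0.000). Since A1 is tangent to BR there, MR ⟂ BR, so M = R + (0, 12.9) = (-26.70, 12.90). On A1, R sits at bearing -90° from M; a 116° counterclockwise sweep puts D at bearing 26°, so D = M + 12.9·(cos 26°, sin 26°) = (-15.11, 18.55). Tangency of A1 to DP means the radius MD is perpendicular to DP, so DP runs along (−sin 26°, cos 26°); with |DP| = 26.6, P = (-26.77, 42.46). Then |BP| = |P − B| = 50.19.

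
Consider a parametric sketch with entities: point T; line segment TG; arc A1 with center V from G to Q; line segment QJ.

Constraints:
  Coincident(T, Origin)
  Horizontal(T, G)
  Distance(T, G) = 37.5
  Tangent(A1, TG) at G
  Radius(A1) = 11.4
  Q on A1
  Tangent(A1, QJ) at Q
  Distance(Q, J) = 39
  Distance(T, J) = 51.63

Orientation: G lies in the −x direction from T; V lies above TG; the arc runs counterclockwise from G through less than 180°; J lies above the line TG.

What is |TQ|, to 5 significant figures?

27.910

T is at the origin; TG is horizontal with |TG| = 37.5 and G on the −x side, so G = (-37.500, 0.0000). The tangent condition forces VG to be normal to TG, so V = G + (0, 11.4) = (-37.500, 11.400). Since VQ ⟂ QJ (tangency), |VJ| = √(11.4² + 39.0²) = 40.632 regardless of where Q sits on A1. So J lies on both circle(T, 51.63) and circle(V, 40.632); the above-TG intersection is J = (-19.476, 47.816). Q is the foot of the tangent from J: Q = (-26.275, 9.4128).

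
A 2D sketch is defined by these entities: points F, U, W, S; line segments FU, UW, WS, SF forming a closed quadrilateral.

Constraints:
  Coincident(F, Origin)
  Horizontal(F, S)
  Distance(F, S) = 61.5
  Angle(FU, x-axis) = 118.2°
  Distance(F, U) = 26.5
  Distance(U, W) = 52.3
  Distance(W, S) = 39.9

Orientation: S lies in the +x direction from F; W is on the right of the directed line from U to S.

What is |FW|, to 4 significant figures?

27.87

F is at the origin; FS is horizontal with |FS| = 61.5 and S in +x, so S = (61.5, 0). FU runs at 118.2° with |FU| = 26.5, so U = (-12.52, 23.35). W is determined by |UW| = 52.3 and |WS| = 39.9 together: it lies at the intersection of circle(U, 52.3) and circle(S, 39.9). With |US| = 77.62, the foot of the radical line on US is 46.17 from U and the perpendicular offset is √(52.3² − 46.17²) = 24.56. Taking the right-of-US solution: W = (24.12, -13.96).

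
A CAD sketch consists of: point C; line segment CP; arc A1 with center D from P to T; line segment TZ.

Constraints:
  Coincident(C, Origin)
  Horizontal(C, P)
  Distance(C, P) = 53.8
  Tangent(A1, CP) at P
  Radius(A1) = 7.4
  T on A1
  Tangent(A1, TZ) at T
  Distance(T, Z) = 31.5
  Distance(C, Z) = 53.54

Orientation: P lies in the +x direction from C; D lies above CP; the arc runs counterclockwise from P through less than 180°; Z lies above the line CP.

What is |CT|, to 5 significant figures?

60.711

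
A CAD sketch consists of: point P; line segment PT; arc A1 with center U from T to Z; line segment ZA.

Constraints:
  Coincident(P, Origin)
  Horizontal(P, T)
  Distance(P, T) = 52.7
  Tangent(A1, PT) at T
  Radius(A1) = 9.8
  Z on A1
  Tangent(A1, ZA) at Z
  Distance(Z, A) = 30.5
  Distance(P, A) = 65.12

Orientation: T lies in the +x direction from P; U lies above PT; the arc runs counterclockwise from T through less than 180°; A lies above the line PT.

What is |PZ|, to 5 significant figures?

63.219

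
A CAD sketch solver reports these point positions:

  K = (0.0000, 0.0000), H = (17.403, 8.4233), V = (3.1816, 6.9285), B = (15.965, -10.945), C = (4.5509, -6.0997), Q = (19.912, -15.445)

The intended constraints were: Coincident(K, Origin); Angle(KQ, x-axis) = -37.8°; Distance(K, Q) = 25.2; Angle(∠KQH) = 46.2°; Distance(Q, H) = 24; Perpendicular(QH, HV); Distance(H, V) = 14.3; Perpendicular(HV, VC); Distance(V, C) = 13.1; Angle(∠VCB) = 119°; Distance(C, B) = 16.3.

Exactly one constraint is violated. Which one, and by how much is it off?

Distance(C, B) = 16.3 — off by 3.90.

K = (0.00, 0.00) ✓; KQ at -37.80° ✓; |KQ| = 25.20 ✓; ∠KQH = 46.20° ✓; |QH| = 24.00 ✓; ∠(QH, HV) = 90.00° ✓; |HV| = 14.30 ✓; ∠(HV, VC) = 90.00° ✓; |VC| = 13.10 ✓; ∠VCB = 119.0° ✓; |CB| = 12.40 ✗.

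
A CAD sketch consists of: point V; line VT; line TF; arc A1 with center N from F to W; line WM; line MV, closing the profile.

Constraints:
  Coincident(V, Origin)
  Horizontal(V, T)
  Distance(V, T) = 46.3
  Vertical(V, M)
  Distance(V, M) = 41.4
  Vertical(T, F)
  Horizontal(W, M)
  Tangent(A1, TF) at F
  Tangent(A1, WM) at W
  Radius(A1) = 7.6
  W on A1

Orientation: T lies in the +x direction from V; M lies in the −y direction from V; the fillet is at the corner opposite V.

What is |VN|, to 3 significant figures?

51.4

VM is vertical with |VM| = 41.4 and M on the −y side, so M = (0.00, -41.4). The virtual corner opposite V is at (46.3, -41.4). The tangent condition forces NF to be normal to TF and tangency of A1 to WM means the radius NW is perpendicular to WM, with radius 7.6, so the center N sits 7.6 in from both sides at N = (38.7, -33.8). Then |VN| = |N − V| = 51.4.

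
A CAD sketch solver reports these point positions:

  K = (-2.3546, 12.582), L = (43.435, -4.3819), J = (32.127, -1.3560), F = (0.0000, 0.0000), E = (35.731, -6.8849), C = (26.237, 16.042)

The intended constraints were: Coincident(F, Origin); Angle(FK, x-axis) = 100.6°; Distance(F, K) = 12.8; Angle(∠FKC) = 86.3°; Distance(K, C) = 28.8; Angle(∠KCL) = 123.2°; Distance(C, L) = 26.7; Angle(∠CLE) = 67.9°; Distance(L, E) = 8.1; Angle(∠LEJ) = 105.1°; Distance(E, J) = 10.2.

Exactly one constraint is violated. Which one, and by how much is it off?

Distance(E, J) = 10.2 — off by 3.60.

F = (0.00, 0.00) ✓; FK at 100.6° ✓; |FK| = 12.80 ✓; ∠FKC = 86.30° ✓; |KC| = 28.80 ✓; ∠KCL = 123.2° ✓; |CL| = 26.70 ✓; ∠CLE = 67.90° ✓; |LE| = 8.100 ✓; ∠LEJ = 105.1° ✓; |EJ| = 6.600 ✗.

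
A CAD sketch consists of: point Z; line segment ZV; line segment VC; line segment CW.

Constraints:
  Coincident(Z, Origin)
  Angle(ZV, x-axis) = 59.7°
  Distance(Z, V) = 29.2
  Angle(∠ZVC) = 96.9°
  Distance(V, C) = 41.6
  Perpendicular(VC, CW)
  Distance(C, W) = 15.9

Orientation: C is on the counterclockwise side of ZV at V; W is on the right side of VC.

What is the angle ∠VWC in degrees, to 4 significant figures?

69.08°

Z is at the origin; ZV runs at 59.7° with length 29.2, so V = 29.2·(cos 59.7°, sin 59.7°) = (14.73, 25.21). ∠ZVC = 96.9°, so VC runs at 59.7° + (180° − 96.9°) = 142.8° from the x-axis; with |VC| = 41.6, C = V + 41.6·(cos 142.8°, sin 142.8°) = (-18.40, 50.36). VC ⟂ CW; with |CW| = 15.9 on the right of VC, W = C + 15.9·(0.6046, 0.7965) = (-8.790, 63.03). Then cos ∠VWC = WV·WC / (|WV||WC|), giving 69.08°.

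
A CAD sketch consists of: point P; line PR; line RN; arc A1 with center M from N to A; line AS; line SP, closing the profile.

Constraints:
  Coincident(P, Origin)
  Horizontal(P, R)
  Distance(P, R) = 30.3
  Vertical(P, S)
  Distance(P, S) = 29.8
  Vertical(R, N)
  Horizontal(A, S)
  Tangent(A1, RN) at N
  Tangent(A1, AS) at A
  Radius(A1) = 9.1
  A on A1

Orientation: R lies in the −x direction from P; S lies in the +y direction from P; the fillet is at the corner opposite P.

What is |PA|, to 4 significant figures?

36.57

The virtual corner opposite P is at (-30.30, 29.80). Tangency of A1 to RN means the radius MN is perpendicular to RN and A1 meets AS tangentially, so MA is at right angles to AS, with radius 9.1, so the center M sits 9.1 in from both sides at M = (-21.20, 20.70). That places the tangent points at N = (-30.30, 20.70) on RN and A = (-21.20, 29.80) on AS. Then |PA| = |A − P| = 36.57.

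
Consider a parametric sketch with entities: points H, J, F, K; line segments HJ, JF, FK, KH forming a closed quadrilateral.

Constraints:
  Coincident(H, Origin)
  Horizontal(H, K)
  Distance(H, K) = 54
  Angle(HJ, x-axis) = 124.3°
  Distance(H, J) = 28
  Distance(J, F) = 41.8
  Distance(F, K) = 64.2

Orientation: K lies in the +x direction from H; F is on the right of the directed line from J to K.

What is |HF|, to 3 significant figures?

19.4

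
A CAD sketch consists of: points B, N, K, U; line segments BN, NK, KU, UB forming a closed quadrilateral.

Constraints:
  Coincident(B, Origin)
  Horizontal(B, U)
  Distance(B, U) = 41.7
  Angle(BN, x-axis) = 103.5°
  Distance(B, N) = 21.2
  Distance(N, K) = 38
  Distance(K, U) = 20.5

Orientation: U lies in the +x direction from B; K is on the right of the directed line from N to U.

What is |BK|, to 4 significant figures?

22.93

Checks: |NK| = 38.00 ✓; |KU| = 20.50 ✓.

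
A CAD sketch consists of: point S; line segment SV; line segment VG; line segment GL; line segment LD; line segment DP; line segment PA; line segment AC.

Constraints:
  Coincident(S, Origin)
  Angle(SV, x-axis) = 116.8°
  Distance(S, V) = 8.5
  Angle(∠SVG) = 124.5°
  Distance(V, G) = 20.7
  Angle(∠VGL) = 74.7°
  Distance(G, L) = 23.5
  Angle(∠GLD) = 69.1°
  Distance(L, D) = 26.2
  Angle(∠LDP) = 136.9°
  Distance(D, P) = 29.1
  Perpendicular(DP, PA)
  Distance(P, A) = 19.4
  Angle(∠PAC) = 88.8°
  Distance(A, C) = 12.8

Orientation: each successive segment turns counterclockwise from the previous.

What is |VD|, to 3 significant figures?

9.79

S is at the origin; SV runs at 116.8° with length 8.5, so V = (-3.83, 7.59). ∠SVG = 124.5° gives VG at 172° from the x-axis; with |VG| = 20.7, G = (-24.3, 10.4). ∠VGL = 74.7° gives GL at -82.4° from the x-axis; with |GL| = 23.5, L = (-21.2, -12.9). ∠GLD = 69.1° gives LD at 28.5° from the x-axis; with |LD| = 26.2, D = (1.79, -0.432). Then |VD| = |D − V| = 9.79.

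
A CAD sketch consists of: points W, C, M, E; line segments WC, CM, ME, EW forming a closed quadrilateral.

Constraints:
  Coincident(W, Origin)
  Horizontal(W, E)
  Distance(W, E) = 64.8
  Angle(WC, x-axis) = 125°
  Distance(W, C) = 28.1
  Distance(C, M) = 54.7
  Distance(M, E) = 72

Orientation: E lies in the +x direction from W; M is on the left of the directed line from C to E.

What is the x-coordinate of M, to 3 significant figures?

24.5

W is at the origin; W and E share the same y with |WE| = 64.8 and E in +x, so E = (64.8, 0). WC runs at 125.0° with |WC| = 28.1, so C = (-16.1, 23.0). M is determined by |CM| = 54.7 and |ME| = 72.0 together: it lies at the intersection of circle(C, 54.7) and circle(E, 72.0). With |CE| = 84.1, the foot of the radical line on CE is 29.0 from C and the perpendicular offset is √(54.7² − 29.0²) = 46.4. Taking the left-of-CE solution: M = (24.5, 59.7).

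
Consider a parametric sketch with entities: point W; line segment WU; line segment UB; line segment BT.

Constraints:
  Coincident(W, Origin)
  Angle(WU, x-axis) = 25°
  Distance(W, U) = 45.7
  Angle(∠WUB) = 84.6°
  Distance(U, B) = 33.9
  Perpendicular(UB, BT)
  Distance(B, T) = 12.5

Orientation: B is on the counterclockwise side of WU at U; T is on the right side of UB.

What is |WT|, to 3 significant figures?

65.1

∠WUB = 84.6°, so UB runs at 25.0° + (180° − 84.6°) = 120° from the x-axis; with |UB| = 33.9, B = U + 33.9·(cos 120°, sin 120°) = (24.3, 48.6). UB ⟂ BT; with |BT| = 12.5 on the right of UB, T = B + 12.5·(0.863, 0.506) = (35.0, 54.9). Then |WT| = |T − W| = 65.1.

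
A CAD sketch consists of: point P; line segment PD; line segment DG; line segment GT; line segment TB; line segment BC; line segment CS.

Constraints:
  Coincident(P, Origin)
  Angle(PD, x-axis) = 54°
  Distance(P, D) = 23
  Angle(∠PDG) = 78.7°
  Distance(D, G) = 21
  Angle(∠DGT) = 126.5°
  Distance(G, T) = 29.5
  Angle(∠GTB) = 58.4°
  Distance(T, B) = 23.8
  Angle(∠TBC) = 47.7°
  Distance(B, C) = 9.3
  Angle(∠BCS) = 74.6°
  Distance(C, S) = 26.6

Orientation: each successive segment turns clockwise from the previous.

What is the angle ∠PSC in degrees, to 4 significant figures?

24.87°

P is at the origin; PD runs at 54.0° with length 23.0, so D = (13.52, 18.61). ∠PDG = 78.7° gives DG at -47.30° from the x-axis; with |DG| = 21.0, G = (27.76, 3.174). ∠DGT = 126.5° gives GT at -100.8° from the x-axis; with |GT| = 29.5, T = (22.23, -25.80). ∠GTB = 58.4° gives TB at 137.6° from the x-axis; with |TB| = 23.8, B = (4.657, -9.755). ∠TBC = 47.7° gives BC at 5.300° from the x-axis; with |BC| = 9.3, C = (13.92, -8.896). ∠BCS = 74.6° gives CS at -100.1° from the x-axis; with |CS| = 26.6, S = (9.253, -35.08). Then cos ∠PSC = SP·SC / (|SP||SC|), giving 24.87°.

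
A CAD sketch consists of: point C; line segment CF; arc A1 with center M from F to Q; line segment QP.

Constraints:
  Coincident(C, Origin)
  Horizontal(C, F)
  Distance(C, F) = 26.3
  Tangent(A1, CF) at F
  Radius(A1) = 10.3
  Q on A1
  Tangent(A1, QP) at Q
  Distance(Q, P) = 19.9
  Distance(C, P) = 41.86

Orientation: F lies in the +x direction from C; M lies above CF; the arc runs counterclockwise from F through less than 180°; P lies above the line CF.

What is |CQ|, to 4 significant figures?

38.50

C is at the origin; C and F share the same y with |CF| = 26.3 and F on the +x side, so F = (26.30, 0.000). Since A1 is tangent to CF there, MF ⟂ CF, so M = F + (0, 10.3) = (26.30, 10.30). Since MQ ⟂ QP (tangency), |MP| = √(10.3² + 19.9²) = 22.41 regardless of where Q sits on A1. So P lies on both circle(C, 41.86) and circle(M, 22.41); the above-CF intersection is P = (26.13, 32.71). Q is the foot of the tangent from P: Q = (35.41, 15.11).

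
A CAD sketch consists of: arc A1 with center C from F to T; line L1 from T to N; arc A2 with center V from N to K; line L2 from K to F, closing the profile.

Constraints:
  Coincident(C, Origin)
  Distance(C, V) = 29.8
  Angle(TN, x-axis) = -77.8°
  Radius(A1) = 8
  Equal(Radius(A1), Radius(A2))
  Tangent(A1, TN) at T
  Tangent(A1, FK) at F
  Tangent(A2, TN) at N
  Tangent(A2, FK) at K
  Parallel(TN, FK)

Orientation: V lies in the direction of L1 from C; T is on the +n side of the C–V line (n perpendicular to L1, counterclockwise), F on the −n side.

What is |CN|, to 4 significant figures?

30.86

Tangency of A1 to both parallel lines with radius 8.0 puts T and F at C ± 8.0·n: T = (7.819, 1.691), F = (-7.819, -1.691). Equal radii place N and K the same way about V: N = V + 8.0·n = (14.12, -27.44), K = V − 8.0·n = (-1.522, -30.82). Then |CN| = |N − C| = 30.86.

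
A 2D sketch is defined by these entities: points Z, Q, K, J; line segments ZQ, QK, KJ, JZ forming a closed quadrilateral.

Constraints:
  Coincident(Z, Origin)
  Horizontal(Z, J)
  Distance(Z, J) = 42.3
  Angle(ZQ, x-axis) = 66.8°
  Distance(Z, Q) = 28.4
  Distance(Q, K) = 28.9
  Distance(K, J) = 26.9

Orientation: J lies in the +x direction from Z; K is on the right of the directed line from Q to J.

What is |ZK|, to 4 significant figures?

15.71

Z is at the origin; ZJ is horizontal with |ZJ| = 42.3 and J in +x, so J = (42.3, 0). ZQ runs at 66.8° with |ZQ| = 28.4, so Q = (11.19, 26.10). K is determined by |QK| = 28.9 and |KJ| = 26.9 together: it lies at the intersection of circle(Q, 28.9) and circle(J, 26.9). With |QJ| = 40.61, the foot of the radical line on QJ is 21.68 from Q and the perpendicular offset is √(28.9² − 21.68²) = 19.11. Taking the right-of-QJ solution: K = (15.51, -2.471).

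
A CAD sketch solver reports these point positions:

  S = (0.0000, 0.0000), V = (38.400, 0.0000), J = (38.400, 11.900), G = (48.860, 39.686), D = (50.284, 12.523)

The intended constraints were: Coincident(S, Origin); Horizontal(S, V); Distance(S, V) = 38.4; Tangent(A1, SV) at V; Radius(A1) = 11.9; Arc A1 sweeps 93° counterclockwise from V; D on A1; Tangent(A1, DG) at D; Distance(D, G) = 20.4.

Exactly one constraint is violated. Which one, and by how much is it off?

Distance(D, G) = 20.4 — off by 6.80.

S = (0.00, 0.00) ✓; S.y = 0.00, V.y = 0.00 ✓; |SV| = 38.40 ✓; ∠(JV, VS) = 90.00° ✓; |JV| = 11.90 ✓; bearing(J→D) − bearing(J→V) = 93.00° ✓; |JD| = 11.90 ✓; ∠(JD, DG) = 90.00° ✓; |DG| = 27.20 ✗.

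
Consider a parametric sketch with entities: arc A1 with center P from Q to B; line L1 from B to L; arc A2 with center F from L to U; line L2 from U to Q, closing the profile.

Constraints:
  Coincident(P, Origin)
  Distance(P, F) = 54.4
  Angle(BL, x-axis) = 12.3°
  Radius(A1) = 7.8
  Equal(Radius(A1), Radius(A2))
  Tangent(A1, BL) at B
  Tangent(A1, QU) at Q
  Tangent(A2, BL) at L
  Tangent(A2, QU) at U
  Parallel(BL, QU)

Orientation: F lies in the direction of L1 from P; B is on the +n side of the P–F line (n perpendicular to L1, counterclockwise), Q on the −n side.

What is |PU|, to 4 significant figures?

54.96

The slot axis is L1's direction at 12.3°, so u = (cos 12.3°, sin 12.3°) = (0.9770, 0.2130) and n = (−sin 12.3°, cos 12.3°) = (-0.2130, 0.9770). P is at the origin and F lies 54.4 along u from P, so F = 54.4·u = (53.15, 11.59). Tangency of A1 to both parallel lines with radius 7.8 puts B and Q at P ± 7.8·n: B = (-1.662, 7.621), Q = (1.662, -7.621). Equal radii place L and U the same way about F: L = F + 7.8·n = (51.49, 19.21), U = F − 7.8·n = (54.81, 3.968). Then |PU| = |U − P| = 54.96.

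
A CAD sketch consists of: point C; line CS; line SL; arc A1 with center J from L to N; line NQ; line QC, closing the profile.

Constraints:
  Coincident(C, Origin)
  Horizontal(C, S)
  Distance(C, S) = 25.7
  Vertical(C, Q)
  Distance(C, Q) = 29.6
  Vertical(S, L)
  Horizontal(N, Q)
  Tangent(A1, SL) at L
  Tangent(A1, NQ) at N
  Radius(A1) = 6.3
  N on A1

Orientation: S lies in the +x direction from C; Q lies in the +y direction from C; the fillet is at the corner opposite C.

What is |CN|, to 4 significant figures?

35.39

C is at the origin; CS is horizontal with |CS| = 25.7 and S on the +x side, so S = (25.70, 0.000). C and Q share the same x with |CQ| = 29.6 and Q on the +y side, so Q = (0.000, 29.60). The virtual corner opposite C is at (25.70, 29.60). Since A1 is tangent to SL there, JL ⟂ SL and tangency of A1 to NQ means the radius JN is perpendicular to NQ, with radius 6.3, so the center J sits 6.3 in from both sides at J = (19.40, 23.30). That places the tangent points at L = (25.70, 23.30) on SL and N = (19.40, 29.60) on NQ. Then |CN| = |N − C| = 35.39.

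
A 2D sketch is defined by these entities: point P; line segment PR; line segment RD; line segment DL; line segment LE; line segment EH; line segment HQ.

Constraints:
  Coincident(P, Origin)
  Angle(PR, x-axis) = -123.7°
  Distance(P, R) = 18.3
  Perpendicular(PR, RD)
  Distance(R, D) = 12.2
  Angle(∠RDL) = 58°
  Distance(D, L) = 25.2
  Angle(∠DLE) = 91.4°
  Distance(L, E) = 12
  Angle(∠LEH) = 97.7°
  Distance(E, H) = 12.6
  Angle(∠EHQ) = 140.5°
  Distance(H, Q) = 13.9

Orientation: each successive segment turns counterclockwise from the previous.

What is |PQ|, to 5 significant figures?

21.851

P is at the origin; PR runs at -123.7° with length 18.3, so R = (-10.154, -15.225). PR ⟂ RD, so RD runs at -33.700°; with |RD| = 12.2, D = (-0.0038127, -21.994). ∠RDL = 58.0° gives DL at 88.300° from the x-axis; with |DL| = 25.2, L = (0.74378, 3.1950). ∠DLE = 91.4° gives LE at 176.90° from the x-axis; with |LE| = 12.0, E = (-11.239, 3.8440). ∠LEH = 97.7° gives EH at -100.80° from the x-axis; with |EH| = 12.6, H = (-13.600, -8.5328). ∠EHQ = 140.5° gives HQ at -61.300° from the x-axis; with |HQ| = 13.9, Q = (-6.9246, -20.725). Then |PQ| = |Q − P| = 21.851.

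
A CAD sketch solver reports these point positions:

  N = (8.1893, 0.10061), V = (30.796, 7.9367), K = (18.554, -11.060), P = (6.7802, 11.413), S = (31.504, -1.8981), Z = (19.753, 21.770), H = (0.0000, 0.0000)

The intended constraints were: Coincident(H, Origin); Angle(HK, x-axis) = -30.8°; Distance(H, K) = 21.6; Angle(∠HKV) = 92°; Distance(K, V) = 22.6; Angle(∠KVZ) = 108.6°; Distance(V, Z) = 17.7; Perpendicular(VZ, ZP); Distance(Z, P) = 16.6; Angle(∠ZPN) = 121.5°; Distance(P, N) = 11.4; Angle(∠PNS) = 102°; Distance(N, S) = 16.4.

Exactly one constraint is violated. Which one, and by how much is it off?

Distance(N, S) = 16.4 — off by 7.00.

H = (0.00, 0.00) ✓; HK at -30.80° ✓; |HK| = 21.60 ✓; ∠HKV = 92.00° ✓; |KV| = 22.60 ✓; ∠KVZ = 108.6° ✓; |VZ| = 17.70 ✓; ∠(VZ, ZP) = 90.00° ✓; |ZP| = 16.60 ✓; ∠ZPN = 121.5° ✓; |PN| = 11.40 ✓; ∠PNS = 102.0° ✓; |NS| = 23.40 ✗.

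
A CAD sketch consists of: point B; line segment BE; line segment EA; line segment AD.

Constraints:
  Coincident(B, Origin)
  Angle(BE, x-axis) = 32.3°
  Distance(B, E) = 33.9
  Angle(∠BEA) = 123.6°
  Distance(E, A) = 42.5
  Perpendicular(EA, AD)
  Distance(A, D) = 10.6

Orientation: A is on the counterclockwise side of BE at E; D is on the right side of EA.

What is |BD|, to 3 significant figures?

72.5

B is at the origin; BE runs at 32.3° with length 33.9, so E = 33.9·(cos 32.3°, sin 32.3°) = (28.7, 18.1). ∠BEA = 123.6°, so EA runs at 32.3° + (180° − 123.6°) = 88.7° from the x-axis; with |EA| = 42.5, A = E + 42.5·(cos 88.7°, sin 88.7°) = (29.6, 60.6). EA is perpendicular to AD; with |AD| = 10.6 on the right of EA, D = A + 10.6·(1.00, -0.0227) = (40.2, 60.4). Then |BD| = |D − B| = 72.5.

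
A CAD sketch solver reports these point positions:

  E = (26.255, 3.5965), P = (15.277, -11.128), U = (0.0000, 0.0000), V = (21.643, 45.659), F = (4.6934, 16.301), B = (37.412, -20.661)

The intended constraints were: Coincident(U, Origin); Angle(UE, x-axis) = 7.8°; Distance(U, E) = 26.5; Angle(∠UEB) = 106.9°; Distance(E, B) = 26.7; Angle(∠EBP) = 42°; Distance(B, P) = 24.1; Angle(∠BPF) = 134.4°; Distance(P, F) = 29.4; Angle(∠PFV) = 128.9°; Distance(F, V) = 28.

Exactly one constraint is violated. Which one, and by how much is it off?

Distance(F, V) = 28 — off by 5.90.

U = (0.00, 0.00) ✓; UE at 7.800° ✓; |UE| = 26.50 ✓; ∠UEB = 106.9° ✓; |EB| = 26.70 ✓; ∠EBP = 42.00° ✓; |BP| = 24.10 ✓; ∠BPF = 134.4° ✓; |PF| = 29.40 ✓; ∠PFV = 128.9° ✓; |FV| = 33.90 ✗.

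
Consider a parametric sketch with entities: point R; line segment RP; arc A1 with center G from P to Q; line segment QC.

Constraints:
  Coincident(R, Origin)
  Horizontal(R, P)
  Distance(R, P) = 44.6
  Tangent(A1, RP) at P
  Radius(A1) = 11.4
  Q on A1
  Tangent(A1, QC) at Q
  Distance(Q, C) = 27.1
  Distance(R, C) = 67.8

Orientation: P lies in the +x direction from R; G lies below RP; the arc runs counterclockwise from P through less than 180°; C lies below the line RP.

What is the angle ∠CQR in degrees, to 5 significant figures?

163.11°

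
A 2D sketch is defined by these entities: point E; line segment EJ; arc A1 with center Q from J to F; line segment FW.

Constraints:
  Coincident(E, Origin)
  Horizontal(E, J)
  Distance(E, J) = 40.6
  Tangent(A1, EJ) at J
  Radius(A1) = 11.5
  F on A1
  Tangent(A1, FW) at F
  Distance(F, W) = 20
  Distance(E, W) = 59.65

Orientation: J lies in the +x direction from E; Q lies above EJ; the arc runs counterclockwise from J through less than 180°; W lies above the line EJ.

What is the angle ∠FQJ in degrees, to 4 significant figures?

95.95°

E is at the origin; E and J share the same y with |EJ| = 40.6 and J on the +x side, so J = (40.60, 0.000). A1 meets EJ tangentially, so QJ is at right angles to EJ, so Q = J + (0, 11.5) = (40.60, 11.50). Since QF ⟂ FW (tangency), |QW| = √(11.5² + 20.0²) = 23.07 regardless of where F sits on A1. So W lies on both circle(E, 59.65) and circle(Q, 23.07); the above-EJ intersection is W = (49.96, 32.58). F is the foot of the tangent from W: F = (52.04, 12.69).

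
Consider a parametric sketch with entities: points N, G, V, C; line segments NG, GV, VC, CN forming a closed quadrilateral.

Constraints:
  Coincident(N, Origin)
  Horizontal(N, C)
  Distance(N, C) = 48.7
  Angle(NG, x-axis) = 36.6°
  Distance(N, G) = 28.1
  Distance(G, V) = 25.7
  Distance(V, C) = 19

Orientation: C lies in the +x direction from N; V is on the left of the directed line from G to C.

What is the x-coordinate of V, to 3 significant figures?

48.2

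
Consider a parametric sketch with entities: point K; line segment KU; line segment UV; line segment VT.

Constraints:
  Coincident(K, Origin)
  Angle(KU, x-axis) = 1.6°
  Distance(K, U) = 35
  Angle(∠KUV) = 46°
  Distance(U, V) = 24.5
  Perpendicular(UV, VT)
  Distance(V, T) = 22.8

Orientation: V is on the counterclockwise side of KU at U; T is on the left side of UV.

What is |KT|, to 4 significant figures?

2.384

K is at the origin; KU runs at 1.6° with length 35.0, so U = 35.0·(cos 1.6°, sin 1.6°) = (34.99, 0.9773). ∠KUV = 46.0°, so UV runs at 1.6° + (180° − 46.0°) = 135.6° from the x-axis; with |UV| = 24.5, V = U + 24.5·(cos 135.6°, sin 135.6°) = (17.48, 18.12). UV ⟂ VT; with |VT| = 22.8 on the left of UV, T = V + 22.8·(-0.6997, -0.7145) = (1.529, 1.829). Then |KT| = |T − K| = 2.384.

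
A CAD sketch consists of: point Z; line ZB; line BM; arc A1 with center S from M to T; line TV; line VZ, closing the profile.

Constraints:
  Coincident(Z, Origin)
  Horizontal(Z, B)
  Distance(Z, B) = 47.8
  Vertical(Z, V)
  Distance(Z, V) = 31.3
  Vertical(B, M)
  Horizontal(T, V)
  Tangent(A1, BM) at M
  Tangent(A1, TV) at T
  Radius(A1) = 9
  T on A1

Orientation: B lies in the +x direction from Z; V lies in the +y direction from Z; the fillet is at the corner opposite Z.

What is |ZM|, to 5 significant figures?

52.746

Z is at the origin; Z and B share the same y with |ZB| = 47.8 and B on the +x side, so B = (47.800, 0.0000). ZV is vertical with |ZV| = 31.3 and V on the +y side, so V = (0.0000, 31.300). The virtual corner opposite Z is at (47.800, 31.300). A1 meets BM tangentially, so SM is at right angles to BM and A1 meets TV tangentially, so ST is at right angles to TV, with radius 9.0, so the center S sits 9.0 in from both sides at S = (38.800, 22.300). That places the tangent points at M = (47.800, 22.300) on BM and T = (38.800, 31.300) on TV. Then |ZM| = |M − Z| = 52.746.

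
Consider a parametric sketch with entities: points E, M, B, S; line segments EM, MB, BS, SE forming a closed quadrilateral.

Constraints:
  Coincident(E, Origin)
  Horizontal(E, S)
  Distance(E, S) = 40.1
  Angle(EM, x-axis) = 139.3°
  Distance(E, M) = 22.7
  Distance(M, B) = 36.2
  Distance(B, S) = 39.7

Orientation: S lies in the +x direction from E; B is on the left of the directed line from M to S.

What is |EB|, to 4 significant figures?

34.46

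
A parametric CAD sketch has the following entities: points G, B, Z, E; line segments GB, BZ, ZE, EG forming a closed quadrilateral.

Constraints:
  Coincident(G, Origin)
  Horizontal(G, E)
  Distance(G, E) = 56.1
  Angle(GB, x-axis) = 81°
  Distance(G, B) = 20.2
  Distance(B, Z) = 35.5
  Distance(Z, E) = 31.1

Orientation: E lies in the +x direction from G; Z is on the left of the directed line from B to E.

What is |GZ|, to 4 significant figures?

45.93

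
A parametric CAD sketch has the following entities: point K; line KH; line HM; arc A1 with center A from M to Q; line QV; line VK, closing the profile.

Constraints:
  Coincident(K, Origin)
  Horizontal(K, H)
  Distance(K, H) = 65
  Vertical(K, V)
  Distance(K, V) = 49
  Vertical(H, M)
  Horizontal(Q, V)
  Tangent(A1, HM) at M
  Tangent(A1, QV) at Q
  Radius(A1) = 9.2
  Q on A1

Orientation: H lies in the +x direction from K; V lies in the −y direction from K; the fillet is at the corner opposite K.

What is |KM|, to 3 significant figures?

76.2

The virtual corner opposite K is at (65.0, -49.0). Since A1 is tangent to HM there, AM ⟂ HM and tangency of A1 to QV means the radius AQ is perpendicular to QV, with radius 9.2, so the center A sits 9.2 in from both sides at A = (55.8, -39.8). That places the tangent points at M = (65.0, -39.8) on HM and Q = (55.8, -49.0) on QV. Then |KM| = |M − K| = 76.2.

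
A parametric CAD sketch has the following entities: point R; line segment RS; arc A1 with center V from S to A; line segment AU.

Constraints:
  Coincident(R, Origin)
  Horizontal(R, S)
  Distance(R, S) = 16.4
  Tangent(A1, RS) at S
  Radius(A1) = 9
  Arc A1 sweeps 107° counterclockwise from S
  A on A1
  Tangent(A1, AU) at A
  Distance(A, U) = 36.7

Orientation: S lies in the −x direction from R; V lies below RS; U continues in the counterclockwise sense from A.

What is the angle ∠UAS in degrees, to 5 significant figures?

126.50°

R is at the origin; R and S share the same y with |RS| = 16.4 and S on the −x side, so S = (-16.400, 0.0000). A1 meets RS tangentially, so VS is at right angles to RS, so V = S + (0, -9) = (-16.400, -9.0000). On A1, S sits at bearing 90° from V; a 107° counterclockwise sweep puts A at bearing 197°, so A = V + 9.0·(cos 197°, sin 197°) = (-25.007, -11.631). A1 meets AU tangentially, so VA is at right angles to AU, so AU runs along (−sin 197°, cos 197°); with |AU| = 36.7, U = (-14.277, -46.728). Then cos ∠UAS = AU·AS / (|AU||AS|), giving 126.50°.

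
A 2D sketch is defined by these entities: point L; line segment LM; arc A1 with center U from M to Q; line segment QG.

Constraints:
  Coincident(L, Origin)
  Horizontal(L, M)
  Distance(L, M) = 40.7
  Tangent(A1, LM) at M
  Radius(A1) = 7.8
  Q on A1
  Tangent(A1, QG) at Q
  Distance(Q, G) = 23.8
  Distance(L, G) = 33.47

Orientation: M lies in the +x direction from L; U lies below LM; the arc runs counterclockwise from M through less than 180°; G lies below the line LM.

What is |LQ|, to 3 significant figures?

34.1

L is at the origin; L and M share the same y with |LM| = 40.7 and M on the +x side, so M = (40.7, 0.00). A1 meets LM tangentially, so UM is at right angles to LM, so U = M + (0, -7.8) = (40.7, -7.80). Since UQ ⟂ QG (tangency), |UG| = √(7.8² + 23.8²) = 25.0 regardless of where Q sits on A1. So G lies on both circle(L, 33.47) and circle(U, 25.0); the below-LM intersection is G = (22.4, -24.9). Q is the foot of the tangent from G: Q = (33.9, -4.04).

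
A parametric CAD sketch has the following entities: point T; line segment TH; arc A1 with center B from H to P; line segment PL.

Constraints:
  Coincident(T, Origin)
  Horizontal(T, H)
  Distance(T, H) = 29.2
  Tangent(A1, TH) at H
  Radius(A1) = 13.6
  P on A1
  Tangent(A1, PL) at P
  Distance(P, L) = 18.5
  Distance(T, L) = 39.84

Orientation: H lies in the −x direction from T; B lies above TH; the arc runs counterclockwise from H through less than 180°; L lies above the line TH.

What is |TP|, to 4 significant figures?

22.90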